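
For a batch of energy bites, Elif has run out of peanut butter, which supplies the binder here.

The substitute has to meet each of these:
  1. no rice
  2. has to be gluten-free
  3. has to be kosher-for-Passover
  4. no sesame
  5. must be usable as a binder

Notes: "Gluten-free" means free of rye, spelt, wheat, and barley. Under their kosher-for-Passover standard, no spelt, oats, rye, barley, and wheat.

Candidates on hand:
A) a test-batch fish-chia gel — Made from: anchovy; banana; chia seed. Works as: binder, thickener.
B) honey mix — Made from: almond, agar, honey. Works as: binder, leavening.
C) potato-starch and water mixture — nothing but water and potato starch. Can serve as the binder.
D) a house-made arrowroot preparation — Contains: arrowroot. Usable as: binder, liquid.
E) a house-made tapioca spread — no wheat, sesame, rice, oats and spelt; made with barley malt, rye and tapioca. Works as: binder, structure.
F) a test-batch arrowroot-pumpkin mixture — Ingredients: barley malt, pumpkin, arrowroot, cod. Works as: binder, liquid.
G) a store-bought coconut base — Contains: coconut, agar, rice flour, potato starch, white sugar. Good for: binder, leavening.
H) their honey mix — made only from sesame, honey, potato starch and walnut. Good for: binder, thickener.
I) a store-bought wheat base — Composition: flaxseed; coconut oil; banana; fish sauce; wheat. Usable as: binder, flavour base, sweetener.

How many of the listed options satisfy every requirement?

A: all constraints satisfied — valid
B: works as a binder, kosher-for-Passover, gluten-free — keep
C: nothing on the exclusion list — OK
D: works as a binder, kosher-for-Passover, gluten-free — OK
E: has barley malt, so not gluten-free; has barley malt, so not kosher-for-Passover — no
F: has barley malt, so not gluten-free; has barley malt, so not kosher-for-Passover — out
G: has rice flour, so not rice-free — reject
H: has sesame, so not sesame-free — out
I: has wheat, so not gluten-free; has wheat, so not kosher-for-Passover — reject

4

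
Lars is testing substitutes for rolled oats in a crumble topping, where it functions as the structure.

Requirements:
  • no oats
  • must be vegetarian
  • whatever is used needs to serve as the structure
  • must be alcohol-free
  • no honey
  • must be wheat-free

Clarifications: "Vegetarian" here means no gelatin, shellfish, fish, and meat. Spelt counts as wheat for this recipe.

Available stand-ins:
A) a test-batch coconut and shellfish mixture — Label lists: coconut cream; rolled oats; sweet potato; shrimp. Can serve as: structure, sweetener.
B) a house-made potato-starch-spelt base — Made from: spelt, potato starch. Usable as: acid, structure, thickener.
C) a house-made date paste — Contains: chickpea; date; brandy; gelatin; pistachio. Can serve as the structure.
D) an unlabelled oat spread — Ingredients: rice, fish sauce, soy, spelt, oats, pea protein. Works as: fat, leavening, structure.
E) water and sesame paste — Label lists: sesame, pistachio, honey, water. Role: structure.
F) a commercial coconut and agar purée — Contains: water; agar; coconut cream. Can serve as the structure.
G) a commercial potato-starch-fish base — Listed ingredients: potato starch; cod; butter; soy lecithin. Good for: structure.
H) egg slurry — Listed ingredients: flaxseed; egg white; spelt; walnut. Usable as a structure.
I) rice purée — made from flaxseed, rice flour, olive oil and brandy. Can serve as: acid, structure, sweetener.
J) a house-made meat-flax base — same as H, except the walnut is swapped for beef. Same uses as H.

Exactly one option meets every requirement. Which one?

A: has shrimp, so not vegetarian; has rolled oats, so not oat-free — out
B: has spelt, so not wheat-free — reject
C: has gelatin, so not vegetarian; has brandy, so not alcohol-free — out
D: has fish sauce, so not vegetarian; has spelt, so not wheat-free (and 1 more) — reject
E: has honey, so not honey-free — out
F: only coconut cream, water and agar; none excluded — valid
G: has cod, so not vegetarian — out
H: has spelt, so not wheat-free — no
I: has brandy, so not alcohol-free — no
J: has beef, so not vegetarian; has spelt, so not wheat-free — out

F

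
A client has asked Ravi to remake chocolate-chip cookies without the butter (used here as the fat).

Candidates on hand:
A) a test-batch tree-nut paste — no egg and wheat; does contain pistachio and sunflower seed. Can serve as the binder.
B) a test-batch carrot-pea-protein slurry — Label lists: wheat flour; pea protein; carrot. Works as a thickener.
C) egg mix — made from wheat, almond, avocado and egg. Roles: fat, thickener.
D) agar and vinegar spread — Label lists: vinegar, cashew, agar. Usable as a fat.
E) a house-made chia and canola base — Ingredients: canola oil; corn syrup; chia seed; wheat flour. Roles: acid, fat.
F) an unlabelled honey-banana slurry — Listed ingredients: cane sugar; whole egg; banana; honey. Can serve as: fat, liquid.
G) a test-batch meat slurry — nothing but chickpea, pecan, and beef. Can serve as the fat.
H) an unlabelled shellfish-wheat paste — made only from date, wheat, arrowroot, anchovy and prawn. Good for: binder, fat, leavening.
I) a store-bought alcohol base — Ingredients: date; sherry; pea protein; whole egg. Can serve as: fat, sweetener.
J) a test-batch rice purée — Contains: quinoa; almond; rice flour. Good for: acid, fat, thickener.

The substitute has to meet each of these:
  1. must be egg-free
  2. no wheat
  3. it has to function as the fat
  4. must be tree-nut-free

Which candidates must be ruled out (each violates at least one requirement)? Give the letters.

A, B, C, D, E, F, G, H, I, J

A: not usable as a fat; has pistachio, so not tree-nut-free — reject
B: not usable as a fat; has wheat flour, so not wheat-free — out
C: has almond, so not tree-nut-free; has wheat, so not wheat-free (and 1 more) — out
D: has cashew, so not tree-nut-free — out
E: has wheat flour, so not wheat-free — out
F: has whole egg, so not egg-free — reject
G: has pecan, so not tree-nut-free — out
H: has wheat, so not wheat-free — reject
I: has whole egg, so not egg-free — reject
J: has almond, so not tree-nut-free — out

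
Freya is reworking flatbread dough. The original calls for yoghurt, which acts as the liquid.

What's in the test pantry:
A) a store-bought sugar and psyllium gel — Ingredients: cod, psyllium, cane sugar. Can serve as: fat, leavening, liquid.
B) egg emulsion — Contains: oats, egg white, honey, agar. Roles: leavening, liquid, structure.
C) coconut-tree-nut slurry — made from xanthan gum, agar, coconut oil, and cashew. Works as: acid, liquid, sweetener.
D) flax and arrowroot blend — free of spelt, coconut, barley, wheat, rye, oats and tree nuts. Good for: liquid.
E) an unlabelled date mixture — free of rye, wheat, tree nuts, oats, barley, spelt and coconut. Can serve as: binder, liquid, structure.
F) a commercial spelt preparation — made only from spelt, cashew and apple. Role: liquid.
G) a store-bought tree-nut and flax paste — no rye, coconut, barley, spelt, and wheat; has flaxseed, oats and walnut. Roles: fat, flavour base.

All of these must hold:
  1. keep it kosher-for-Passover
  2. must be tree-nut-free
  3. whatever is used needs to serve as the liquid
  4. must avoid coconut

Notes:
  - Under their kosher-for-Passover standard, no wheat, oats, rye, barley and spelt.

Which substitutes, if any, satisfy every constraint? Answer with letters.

A: all constraints satisfied — keep
B: has oats, so not kosher-for-Passover — out
C: has coconut oil, so not coconut-free; has cashew, so not tree-nut-free — out
D: works as a liquid, no coconut, no tree nuts — valid
E: no tree nuts, kosher-for-Passover — keep
F: has spelt, so not kosher-for-Passover; has cashew, so not tree-nut-free — no
G: not usable as a liquid; has oats, so not kosher-for-Passover (and 1 more) — no

A, D, E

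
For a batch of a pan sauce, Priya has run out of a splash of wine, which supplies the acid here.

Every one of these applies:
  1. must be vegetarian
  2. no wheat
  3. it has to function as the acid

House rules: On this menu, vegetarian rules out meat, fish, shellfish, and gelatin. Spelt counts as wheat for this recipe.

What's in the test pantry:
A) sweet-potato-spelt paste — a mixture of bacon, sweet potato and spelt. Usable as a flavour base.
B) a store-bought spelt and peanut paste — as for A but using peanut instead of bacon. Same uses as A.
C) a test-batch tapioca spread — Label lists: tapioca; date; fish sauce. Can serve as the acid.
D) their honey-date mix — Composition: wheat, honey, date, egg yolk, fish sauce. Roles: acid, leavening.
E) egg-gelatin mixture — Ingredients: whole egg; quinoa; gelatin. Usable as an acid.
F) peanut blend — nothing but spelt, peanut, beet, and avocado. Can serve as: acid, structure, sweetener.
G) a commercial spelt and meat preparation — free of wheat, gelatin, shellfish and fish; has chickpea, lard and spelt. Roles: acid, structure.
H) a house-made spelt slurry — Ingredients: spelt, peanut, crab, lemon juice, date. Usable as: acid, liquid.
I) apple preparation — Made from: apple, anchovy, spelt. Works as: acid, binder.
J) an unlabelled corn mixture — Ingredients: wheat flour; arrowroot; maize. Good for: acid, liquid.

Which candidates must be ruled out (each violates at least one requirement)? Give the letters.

A: not usable as an acid; has bacon, so not vegetarian (and 1 more) — out
B: not usable as an acid; has spelt, so not wheat-free — reject
C: has fish sauce, so not vegetarian — no
D: has fish sauce, so not vegetarian; has wheat, so not wheat-free — no
E: has gelatin, so not vegetarian — reject
F: has spelt, so not wheat-free — out
G: has lard, so not vegetarian; has spelt, so not wheat-free — reject
H: has crab, so not vegetarian; has spelt, so not wheat-free — no
I: has anchovy, so not vegetarian; has spelt, so not wheat-free — reject
J: has wheat flour, so not wheat-free — out

A, B, C, D, E, F, G, H, I, J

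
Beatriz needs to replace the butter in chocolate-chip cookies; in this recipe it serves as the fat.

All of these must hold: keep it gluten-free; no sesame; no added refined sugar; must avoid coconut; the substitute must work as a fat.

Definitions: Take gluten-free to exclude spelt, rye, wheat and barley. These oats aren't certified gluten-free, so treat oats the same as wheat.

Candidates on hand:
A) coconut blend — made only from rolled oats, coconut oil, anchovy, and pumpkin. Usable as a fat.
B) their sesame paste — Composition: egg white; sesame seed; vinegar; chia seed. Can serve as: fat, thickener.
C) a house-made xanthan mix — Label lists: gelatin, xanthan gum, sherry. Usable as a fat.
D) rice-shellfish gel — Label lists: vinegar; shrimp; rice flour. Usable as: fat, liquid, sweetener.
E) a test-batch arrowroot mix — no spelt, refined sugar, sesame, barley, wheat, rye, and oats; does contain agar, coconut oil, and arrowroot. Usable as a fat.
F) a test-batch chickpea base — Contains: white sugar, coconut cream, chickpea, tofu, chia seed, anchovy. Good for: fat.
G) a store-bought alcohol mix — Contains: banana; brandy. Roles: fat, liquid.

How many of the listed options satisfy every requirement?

3

A: has rolled oats, so not gluten-free; has coconut oil, so not coconut-free — no
B: has sesame seed, so not sesame-free — no
C: only sherry, gelatin, and xanthan gum; none excluded — keep
D: all constraints satisfied — OK
E: has coconut oil, so not coconut-free — reject
F: has coconut cream, so not coconut-free; has white sugar, so not no-added-sugar — reject
G: no sesame, no refined sugar — valid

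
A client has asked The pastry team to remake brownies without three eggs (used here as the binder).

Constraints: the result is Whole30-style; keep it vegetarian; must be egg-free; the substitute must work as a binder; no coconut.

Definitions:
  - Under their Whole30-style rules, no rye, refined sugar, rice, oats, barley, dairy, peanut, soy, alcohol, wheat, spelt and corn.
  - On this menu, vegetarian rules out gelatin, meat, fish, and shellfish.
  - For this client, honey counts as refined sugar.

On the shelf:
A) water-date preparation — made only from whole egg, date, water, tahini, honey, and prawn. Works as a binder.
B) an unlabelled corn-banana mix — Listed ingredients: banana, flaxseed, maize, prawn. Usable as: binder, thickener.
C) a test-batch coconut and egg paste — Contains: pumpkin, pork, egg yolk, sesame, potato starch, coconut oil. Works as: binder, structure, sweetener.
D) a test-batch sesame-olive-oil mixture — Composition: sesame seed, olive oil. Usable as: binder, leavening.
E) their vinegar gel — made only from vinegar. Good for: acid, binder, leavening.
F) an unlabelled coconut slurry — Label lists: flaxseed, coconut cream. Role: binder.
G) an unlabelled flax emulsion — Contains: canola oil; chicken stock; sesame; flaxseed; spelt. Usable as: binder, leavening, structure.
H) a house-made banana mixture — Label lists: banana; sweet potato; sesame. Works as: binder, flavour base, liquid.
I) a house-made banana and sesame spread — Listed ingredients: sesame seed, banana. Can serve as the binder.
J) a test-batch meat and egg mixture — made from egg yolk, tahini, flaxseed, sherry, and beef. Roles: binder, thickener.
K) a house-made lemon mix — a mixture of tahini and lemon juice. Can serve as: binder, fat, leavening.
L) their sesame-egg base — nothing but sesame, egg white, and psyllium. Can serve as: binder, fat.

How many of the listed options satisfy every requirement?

A: has honey, so not Whole30-style; has prawn, so not vegetarian (and 1 more) — out
B: has maize, so not Whole30-style; has prawn, so not vegetarian — no
C: has pork, so not vegetarian; has egg yolk, so not egg-free (and 1 more) — no
D: no coconut, no egg — valid
E: works as a binder, no coconut, no egg — valid
F: has coconut cream, so not coconut-free — reject
G: has spelt, so not Whole30-style; has chicken stock, so not vegetarian — no
H: works as a binder, Whole30-style, no egg — keep
I: works as a binder, no coconut, Whole30-style — valid
J: has sherry, so not Whole30-style; has beef, so not vegetarian (and 1 more) — out
K: works as a binder, Whole30-style, no egg — valid
L: has egg white, so not egg-free — no

5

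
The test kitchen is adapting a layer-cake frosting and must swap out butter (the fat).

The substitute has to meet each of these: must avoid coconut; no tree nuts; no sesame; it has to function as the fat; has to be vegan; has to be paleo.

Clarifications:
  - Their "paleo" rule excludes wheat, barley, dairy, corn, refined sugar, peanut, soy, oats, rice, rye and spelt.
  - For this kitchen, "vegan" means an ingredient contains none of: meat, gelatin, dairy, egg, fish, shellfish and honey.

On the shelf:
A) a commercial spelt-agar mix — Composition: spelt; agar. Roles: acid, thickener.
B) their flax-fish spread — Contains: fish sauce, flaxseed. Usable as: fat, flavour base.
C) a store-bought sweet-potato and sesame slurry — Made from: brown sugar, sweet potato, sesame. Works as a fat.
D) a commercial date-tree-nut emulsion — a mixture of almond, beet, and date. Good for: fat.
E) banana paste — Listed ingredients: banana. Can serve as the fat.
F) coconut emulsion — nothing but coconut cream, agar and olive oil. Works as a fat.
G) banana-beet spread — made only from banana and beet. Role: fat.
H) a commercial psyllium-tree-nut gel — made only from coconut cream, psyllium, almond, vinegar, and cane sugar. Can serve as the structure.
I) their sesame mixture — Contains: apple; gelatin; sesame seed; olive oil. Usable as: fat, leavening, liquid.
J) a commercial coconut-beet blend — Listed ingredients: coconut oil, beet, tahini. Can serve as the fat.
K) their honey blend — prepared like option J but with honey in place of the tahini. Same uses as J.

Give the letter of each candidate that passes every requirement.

A: not usable as a fat; has spelt, so not paleo — reject
B: has fish sauce, so not vegan — reject
C: has brown sugar, so not paleo; has sesame, so not sesame-free — no
D: has almond, so not tree-nut-free — out
E: only banana; none excluded — OK
F: has coconut cream, so not coconut-free — reject
G: every rule checks out — valid
H: not usable as a fat; has cane sugar, so not paleo (and 2 more) — out
I: has gelatin, so not vegan; has sesame seed, so not sesame-free — out
J: has tahini, so not sesame-free; has coconut oil, so not coconut-free — reject
K: has honey, so not vegan; has coconut oil, so not coconut-free — no

E, G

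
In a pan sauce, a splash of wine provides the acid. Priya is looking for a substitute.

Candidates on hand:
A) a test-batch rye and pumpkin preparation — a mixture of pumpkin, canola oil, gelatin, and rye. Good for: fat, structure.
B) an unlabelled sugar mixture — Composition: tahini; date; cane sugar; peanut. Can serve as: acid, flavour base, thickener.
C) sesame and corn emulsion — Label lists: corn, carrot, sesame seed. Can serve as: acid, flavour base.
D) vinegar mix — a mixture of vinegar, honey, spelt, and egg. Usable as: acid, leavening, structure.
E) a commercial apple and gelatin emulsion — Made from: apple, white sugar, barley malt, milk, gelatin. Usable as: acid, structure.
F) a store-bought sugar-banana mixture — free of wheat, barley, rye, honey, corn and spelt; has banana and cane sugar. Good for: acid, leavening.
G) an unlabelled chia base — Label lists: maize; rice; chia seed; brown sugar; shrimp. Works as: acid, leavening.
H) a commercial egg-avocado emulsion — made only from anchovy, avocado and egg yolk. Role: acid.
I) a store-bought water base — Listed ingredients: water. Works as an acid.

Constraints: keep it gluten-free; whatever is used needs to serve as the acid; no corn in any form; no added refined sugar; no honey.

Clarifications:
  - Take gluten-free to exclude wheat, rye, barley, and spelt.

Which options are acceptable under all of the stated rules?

A: not usable as an acid; has rye, so not gluten-free — reject
B: has cane sugar, so not no-added-sugar — out
C: has corn, so not corn-free — reject
D: has spelt, so not gluten-free; has honey, so not honey-free — out
E: has barley malt, so not gluten-free; has white sugar, so not no-added-sugar — no
F: has cane sugar, so not no-added-sugar — no
G: has brown sugar, so not no-added-sugar; has maize, so not corn-free — out
H: no corn, no refined sugar — valid
I: only water; none excluded — OK

H, I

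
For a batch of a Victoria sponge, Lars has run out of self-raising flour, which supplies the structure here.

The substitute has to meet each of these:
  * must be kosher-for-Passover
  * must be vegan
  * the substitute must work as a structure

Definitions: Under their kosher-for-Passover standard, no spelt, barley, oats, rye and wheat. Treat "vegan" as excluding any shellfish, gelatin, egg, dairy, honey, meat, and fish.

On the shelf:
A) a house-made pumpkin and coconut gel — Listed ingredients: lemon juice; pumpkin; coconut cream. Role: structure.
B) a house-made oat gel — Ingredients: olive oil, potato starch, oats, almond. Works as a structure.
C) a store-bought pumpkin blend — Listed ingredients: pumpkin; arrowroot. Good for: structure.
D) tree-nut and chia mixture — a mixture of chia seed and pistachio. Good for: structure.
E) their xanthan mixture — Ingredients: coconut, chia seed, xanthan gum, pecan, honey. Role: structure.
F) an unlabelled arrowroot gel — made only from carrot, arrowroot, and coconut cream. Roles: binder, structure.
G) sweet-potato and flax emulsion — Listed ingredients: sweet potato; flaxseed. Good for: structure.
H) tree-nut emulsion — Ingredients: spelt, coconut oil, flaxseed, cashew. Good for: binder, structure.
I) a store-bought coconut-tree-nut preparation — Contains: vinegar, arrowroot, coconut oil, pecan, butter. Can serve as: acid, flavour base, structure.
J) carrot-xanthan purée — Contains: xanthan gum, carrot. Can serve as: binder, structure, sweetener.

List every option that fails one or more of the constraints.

B, E, H, I

A: vegan, kosher-for-Passover — keep
B: has oats, so not kosher-for-Passover — no
C: only pumpkin and arrowroot; none excluded — keep
D: only pistachio and chia seed; none excluded — keep
E: has honey, so not vegan — out
F: kosher-for-Passover, vegan — OK
G: all constraints satisfied — valid
H: has spelt, so not kosher-for-Passover — reject
I: has butter, so not vegan — out
J: every rule checks out — keep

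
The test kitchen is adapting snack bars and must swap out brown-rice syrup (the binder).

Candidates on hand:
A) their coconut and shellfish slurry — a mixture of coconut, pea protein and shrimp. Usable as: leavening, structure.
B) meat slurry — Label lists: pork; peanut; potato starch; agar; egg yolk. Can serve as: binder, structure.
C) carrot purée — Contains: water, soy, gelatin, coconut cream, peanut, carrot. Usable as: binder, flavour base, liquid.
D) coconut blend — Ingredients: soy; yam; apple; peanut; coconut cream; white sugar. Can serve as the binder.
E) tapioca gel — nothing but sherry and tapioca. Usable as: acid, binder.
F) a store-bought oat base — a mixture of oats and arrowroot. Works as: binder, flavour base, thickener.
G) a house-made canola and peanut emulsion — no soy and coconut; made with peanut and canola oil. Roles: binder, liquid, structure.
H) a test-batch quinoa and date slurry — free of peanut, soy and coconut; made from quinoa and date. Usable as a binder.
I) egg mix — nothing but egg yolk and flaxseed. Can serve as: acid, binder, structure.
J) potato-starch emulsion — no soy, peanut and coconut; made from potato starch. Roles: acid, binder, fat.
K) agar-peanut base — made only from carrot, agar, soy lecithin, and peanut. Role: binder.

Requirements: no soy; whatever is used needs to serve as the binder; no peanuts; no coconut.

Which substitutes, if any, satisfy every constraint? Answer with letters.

A: not usable as a binder; has coconut, so not coconut-free — no
B: has peanut, so not peanut-free — out
C: has coconut cream, so not coconut-free; has peanut, so not peanut-free (and 1 more) — reject
D: has coconut cream, so not coconut-free; has peanut, so not peanut-free (and 1 more) — out
E: only sherry and tapioca; none excluded — keep
F: works as a binder, no soy, no coconut — valid
G: has peanut, so not peanut-free — no
H: no peanut, no soy — valid
I: only egg yolk and flaxseed; none excluded — keep
J: no soy, no coconut — valid
K: has peanut, so not peanut-free; has soy lecithin, so not soy-free — no

E, F, H, I, J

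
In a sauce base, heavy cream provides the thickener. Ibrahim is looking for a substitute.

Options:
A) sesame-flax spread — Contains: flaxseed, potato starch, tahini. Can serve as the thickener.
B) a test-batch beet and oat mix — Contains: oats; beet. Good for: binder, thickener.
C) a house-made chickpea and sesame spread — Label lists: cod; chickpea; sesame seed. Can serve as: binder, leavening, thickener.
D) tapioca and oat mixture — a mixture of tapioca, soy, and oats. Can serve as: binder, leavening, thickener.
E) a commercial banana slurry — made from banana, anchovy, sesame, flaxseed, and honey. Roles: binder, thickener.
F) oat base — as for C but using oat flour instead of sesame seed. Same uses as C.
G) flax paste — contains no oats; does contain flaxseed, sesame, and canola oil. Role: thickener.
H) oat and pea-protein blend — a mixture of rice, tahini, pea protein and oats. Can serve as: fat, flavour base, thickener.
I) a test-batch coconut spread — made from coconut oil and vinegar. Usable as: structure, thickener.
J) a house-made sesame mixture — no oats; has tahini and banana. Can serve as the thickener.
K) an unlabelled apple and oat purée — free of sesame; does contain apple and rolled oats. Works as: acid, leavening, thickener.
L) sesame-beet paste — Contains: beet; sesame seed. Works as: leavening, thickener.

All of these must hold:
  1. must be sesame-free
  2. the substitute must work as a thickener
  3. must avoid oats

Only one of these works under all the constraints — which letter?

A: has tahini, so not sesame-free — no
B: has oats, so not oat-free — out
C: has sesame seed, so not sesame-free — out
D: has oats, so not oat-free — reject
E: has sesame, so not sesame-free — no
F: has oat flour, so not oat-free — no
G: has sesame, so not sesame-free — no
H: has tahini, so not sesame-free; has oats, so not oat-free — reject
I: no sesame, no oats — OK
J: has tahini, so not sesame-free — reject
K: has rolled oats, so not oat-free — reject
L: has sesame seed, so not sesame-free — out

I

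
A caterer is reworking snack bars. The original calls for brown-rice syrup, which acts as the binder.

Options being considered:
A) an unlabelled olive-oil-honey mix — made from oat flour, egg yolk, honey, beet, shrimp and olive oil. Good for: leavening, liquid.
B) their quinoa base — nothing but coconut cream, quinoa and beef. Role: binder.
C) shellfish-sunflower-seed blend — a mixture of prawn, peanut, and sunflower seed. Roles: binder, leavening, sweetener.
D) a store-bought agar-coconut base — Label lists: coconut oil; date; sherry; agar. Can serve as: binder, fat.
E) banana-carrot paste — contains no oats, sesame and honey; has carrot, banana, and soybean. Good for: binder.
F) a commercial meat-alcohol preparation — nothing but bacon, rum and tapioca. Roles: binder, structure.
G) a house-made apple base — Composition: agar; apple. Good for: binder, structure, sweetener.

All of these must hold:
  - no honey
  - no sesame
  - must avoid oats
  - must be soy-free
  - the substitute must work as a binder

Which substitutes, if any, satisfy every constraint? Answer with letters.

B, C, D, F, G

A: not usable as a binder; has honey, so not honey-free (and 1 more) — no
B: only coconut cream, beef and quinoa; none excluded — keep
C: no oats, no honey — valid
D: nothing on the exclusion list — OK
E: has soybean, so not soy-free — out
F: only rum, bacon, and tapioca; none excluded — valid
G: no honey, no sesame — keep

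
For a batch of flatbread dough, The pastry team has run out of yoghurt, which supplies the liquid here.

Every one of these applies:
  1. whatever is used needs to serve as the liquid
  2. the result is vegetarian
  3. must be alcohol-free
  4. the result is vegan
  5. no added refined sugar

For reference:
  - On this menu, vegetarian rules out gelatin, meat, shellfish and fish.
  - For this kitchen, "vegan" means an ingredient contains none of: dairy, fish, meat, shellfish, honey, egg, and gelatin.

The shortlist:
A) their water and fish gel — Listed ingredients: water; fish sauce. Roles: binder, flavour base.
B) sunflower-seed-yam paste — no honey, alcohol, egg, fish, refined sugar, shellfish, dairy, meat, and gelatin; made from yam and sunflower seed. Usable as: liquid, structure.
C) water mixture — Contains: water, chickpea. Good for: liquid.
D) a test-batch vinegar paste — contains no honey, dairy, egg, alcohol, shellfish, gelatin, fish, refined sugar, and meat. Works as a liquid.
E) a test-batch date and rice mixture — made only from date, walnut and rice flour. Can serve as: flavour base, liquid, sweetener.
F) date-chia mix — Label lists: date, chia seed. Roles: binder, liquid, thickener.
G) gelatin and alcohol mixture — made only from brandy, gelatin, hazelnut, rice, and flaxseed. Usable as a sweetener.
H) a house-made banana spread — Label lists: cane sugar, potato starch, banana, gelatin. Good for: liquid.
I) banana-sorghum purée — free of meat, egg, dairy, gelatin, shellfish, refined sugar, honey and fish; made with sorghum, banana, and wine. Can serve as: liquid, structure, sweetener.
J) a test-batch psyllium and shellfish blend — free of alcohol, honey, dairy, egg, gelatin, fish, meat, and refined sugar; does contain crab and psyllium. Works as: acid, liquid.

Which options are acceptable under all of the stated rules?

A: not usable as a liquid; has fish sauce, so not vegetarian (and 1 more) — reject
B: works as a liquid, vegetarian, no alcohol — valid
C: only chickpea and water; none excluded — valid
D: every rule checks out — OK
E: no refined sugar, vegetarian — OK
F: works as a liquid, no refined sugar, no alcohol — OK
G: not usable as a liquid; has gelatin, so not vegetarian (and 2 more) — reject
H: has gelatin, so not vegetarian; has gelatin, so not vegan (and 1 more) — no
I: has wine, so not alcohol-free — reject
J: has crab, so not vegetarian; has crab, so not vegan — reject

B, C, D, E, F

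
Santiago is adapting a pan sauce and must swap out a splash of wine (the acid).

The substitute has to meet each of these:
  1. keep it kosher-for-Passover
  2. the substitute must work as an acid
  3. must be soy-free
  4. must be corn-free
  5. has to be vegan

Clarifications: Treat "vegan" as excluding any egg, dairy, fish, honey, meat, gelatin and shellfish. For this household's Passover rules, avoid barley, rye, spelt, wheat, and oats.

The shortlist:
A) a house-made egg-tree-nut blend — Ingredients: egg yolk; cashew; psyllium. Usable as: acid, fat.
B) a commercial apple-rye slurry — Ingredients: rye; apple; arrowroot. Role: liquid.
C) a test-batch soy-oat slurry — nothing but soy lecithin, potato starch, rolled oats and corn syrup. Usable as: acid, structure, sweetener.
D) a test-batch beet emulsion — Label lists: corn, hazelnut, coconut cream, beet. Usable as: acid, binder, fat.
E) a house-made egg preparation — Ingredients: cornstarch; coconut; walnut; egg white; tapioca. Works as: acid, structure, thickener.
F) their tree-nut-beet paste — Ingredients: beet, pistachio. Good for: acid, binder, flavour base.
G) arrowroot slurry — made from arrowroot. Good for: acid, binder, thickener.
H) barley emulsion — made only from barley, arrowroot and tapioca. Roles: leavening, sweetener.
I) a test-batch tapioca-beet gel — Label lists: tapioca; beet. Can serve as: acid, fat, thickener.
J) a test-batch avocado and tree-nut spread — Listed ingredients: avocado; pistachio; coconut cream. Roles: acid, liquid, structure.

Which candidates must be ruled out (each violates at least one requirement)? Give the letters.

A: has egg yolk, so not vegan — out
B: not usable as an acid; has rye, so not kosher-for-Passover — reject
C: has rolled oats, so not kosher-for-Passover; has soy lecithin, so not soy-free (and 1 more) — out
D: has corn, so not corn-free — out
E: has egg white, so not vegan; has cornstarch, so not corn-free — out
F: every rule checks out — OK
G: only arrowroot; none excluded — keep
H: not usable as an acid; has barley, so not kosher-for-Passover — no
I: only tapioca and beet; none excluded — keep
J: works as an acid, no soy, vegan — valid

A, B, C, D, E, H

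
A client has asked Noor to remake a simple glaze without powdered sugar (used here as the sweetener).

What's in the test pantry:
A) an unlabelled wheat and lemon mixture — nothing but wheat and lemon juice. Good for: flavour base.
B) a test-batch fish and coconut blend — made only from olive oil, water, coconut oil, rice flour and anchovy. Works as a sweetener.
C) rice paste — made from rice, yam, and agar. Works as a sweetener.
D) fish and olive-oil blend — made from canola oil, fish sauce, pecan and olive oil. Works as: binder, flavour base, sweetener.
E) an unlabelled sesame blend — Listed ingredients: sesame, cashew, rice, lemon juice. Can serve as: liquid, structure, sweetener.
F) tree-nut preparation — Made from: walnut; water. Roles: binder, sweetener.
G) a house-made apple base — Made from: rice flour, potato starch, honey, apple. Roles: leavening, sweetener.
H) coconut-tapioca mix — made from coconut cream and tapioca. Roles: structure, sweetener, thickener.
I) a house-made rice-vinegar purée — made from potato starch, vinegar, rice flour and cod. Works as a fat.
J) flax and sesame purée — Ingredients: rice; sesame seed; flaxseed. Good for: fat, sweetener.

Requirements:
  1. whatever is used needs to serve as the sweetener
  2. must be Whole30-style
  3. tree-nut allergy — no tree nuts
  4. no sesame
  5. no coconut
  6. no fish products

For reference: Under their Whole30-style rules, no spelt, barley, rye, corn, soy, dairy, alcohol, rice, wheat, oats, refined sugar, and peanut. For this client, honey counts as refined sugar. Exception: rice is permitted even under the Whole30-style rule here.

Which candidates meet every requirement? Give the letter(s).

C

A: not usable as a sweetener; has wheat, so not Whole30-style — out
B: has coconut oil, so not coconut-free; has anchovy, so not fish-free — reject
C: rice is permitted under the Whole30-style carve-out; nothing else excluded — keep
D: has fish sauce, so not fish-free; has pecan, so not tree-nut-free — reject
E: has sesame, so not sesame-free; has cashew, so not tree-nut-free — no
F: has walnut, so not tree-nut-free — no
G: has honey, so not Whole30-style — out
H: has coconut cream, so not coconut-free — reject
I: not usable as a sweetener; has cod, so not fish-free — no
J: has sesame seed, so not sesame-free — reject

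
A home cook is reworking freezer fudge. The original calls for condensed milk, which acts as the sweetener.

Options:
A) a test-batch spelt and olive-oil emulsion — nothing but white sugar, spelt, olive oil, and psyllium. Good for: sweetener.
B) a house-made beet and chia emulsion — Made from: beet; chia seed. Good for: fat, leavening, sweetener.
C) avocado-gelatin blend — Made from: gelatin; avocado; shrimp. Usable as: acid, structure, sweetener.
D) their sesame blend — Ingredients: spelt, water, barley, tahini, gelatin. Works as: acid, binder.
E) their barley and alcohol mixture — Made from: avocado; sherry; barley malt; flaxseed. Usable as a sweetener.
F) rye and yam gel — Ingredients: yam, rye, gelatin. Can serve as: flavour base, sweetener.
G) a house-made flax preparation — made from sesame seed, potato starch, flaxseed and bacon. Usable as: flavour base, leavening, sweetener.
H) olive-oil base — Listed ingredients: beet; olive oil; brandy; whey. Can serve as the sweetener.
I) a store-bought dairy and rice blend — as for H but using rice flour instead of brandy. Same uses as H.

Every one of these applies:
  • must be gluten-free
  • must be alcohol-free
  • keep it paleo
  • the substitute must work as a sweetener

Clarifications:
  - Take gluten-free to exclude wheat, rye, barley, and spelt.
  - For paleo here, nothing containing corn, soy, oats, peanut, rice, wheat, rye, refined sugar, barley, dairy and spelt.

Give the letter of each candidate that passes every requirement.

B, C, G

A: has spelt, so not gluten-free; has spelt, so not paleo — reject
B: works as a sweetener, paleo, no alcohol — keep
C: nothing on the exclusion list — OK
D: not usable as a sweetener; has barley, so not gluten-free (and 1 more) — reject
E: has barley malt, so not gluten-free; has barley malt, so not paleo (and 1 more) — out
F: has rye, so not gluten-free; has rye, so not paleo — out
G: works as a sweetener, gluten-free, paleo — OK
H: has whey, so not paleo; has brandy, so not alcohol-free — out
I: has whey, so not paleo — no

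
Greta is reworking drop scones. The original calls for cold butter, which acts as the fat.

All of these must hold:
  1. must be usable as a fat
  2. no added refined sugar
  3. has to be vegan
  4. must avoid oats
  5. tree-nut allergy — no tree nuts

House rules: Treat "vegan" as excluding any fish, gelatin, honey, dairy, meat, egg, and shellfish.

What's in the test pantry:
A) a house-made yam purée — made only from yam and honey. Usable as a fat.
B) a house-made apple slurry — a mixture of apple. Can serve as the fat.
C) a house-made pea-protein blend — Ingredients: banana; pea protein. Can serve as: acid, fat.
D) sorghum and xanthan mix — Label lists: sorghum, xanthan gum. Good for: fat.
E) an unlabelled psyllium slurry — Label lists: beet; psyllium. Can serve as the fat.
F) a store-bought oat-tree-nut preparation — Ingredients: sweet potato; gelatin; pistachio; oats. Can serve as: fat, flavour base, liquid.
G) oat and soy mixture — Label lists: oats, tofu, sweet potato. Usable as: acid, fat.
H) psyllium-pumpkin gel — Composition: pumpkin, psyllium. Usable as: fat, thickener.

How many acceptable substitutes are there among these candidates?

5

A: has honey, so not vegan — no
B: works as a fat, no oats, no tree nuts — valid
C: only pea protein and banana; none excluded — OK
D: works as a fat, no refined sugar, no oats — OK
E: only beet and psyllium; none excluded — keep
F: has gelatin, so not vegan; has pistachio, so not tree-nut-free (and 1 more) — reject
G: has oats, so not oat-free — no
H: every rule checks out — OK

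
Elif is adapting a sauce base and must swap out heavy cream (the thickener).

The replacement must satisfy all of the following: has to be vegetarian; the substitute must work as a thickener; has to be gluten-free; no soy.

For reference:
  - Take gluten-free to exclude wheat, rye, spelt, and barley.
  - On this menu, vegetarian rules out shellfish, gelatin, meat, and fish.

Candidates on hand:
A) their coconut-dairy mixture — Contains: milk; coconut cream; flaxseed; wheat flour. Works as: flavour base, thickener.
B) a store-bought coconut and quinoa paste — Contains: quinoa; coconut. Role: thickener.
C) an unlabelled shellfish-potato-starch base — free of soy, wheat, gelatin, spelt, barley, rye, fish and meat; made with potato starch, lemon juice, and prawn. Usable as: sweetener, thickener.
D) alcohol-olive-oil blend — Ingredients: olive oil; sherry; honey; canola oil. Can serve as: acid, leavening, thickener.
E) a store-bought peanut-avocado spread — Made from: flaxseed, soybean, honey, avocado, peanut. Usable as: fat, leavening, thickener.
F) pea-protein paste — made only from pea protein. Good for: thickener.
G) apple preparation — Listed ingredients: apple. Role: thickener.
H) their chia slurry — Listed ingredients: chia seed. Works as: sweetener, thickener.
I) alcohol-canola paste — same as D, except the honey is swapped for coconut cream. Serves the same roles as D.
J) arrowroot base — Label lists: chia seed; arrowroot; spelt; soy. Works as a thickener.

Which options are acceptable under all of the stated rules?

A: has wheat flour, so not gluten-free — out
B: only coconut and quinoa; none excluded — valid
C: has prawn, so not vegetarian — out
D: sherry and honey etc. — none of it excluded — valid
E: has soybean, so not soy-free — reject
F: no soy, vegetarian — keep
G: works as a thickener, vegetarian, no soy — OK
H: vegetarian, no soy — valid
I: gluten-free, no soy — OK
J: has spelt, so not gluten-free; has soy, so not soy-free — reject

B, D, F, G, H, I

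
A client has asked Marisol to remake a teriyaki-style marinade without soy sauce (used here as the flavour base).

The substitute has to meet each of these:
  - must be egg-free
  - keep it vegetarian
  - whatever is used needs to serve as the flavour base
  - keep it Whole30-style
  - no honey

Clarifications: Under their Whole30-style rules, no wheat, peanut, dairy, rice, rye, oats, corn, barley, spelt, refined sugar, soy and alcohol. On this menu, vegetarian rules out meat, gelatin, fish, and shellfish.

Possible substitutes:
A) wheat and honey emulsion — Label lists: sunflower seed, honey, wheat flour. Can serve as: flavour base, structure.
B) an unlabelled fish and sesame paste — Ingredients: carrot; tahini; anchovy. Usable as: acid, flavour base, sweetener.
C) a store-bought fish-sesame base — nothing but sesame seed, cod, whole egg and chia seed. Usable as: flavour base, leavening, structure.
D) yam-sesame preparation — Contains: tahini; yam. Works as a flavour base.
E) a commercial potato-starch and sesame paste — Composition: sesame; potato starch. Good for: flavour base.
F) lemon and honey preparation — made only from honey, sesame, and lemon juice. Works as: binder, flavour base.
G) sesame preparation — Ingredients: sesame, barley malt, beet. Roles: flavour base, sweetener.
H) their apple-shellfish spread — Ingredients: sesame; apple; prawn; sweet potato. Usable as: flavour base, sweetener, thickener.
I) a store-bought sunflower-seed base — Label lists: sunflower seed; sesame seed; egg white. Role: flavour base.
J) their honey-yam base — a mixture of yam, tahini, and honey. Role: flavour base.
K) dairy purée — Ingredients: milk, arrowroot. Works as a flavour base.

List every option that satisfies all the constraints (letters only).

A: has wheat flour, so not Whole30-style; has honey, so not honey-free — reject
B: has anchovy, so not vegetarian — reject
C: has cod, so not vegetarian; has whole egg, so not egg-free — no
D: only tahini and yam; none excluded — valid
E: only sesame and potato starch; none excluded — OK
F: has honey, so not honey-free — no
G: has barley malt, so not Whole30-style — no
H: has prawn, so not vegetarian — no
I: has egg white, so not egg-free — no
J: has honey, so not honey-free — out
K: has milk, so not Whole30-style — no

D, E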